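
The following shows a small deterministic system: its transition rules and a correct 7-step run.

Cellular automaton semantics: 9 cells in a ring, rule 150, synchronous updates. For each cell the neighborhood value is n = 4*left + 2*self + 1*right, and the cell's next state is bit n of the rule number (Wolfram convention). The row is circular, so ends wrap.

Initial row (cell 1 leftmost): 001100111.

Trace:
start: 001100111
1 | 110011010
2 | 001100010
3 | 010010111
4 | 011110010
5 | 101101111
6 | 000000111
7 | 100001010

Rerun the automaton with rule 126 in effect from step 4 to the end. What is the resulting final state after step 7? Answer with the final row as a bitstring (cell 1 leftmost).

(re-executing steps 4..7 under rule 126; state before step 4: 010010111)
4 | 111111101
5 | 000000111
6 | 100001101
7 | 110011111

110011111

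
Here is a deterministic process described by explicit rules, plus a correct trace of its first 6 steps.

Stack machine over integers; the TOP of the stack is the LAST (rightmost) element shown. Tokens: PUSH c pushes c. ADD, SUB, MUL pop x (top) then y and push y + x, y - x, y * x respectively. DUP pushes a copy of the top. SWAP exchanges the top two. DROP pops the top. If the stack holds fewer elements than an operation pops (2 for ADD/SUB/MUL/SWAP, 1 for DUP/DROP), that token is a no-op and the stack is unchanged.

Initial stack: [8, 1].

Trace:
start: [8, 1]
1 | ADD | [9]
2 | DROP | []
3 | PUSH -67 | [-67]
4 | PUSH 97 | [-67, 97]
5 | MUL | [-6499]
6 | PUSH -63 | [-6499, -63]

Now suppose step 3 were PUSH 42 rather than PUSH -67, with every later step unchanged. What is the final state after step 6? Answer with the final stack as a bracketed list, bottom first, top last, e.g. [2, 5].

(re-executing from step 3 with the substitution; state before step 3: [])
3 | PUSH 42 | [42]
4 | PUSH 97 | [42, 97]
5 | MUL | [4074]
6 | PUSH -63 | [4074, -63]

[4074, -63]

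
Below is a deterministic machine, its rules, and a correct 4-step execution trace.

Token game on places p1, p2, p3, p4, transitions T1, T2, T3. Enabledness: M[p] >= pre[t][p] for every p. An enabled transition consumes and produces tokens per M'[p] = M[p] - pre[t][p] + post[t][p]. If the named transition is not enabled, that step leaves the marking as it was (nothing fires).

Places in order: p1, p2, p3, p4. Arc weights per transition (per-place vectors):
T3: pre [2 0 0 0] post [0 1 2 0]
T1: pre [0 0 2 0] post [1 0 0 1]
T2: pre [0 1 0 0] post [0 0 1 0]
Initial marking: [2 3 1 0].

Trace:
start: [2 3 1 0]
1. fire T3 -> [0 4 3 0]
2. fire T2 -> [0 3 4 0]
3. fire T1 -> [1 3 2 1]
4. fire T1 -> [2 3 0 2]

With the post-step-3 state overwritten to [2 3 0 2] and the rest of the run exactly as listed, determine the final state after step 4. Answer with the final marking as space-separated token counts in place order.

2 3 0 2

state after step 3 := [2 3 0 2]
4. fire T1 -> [2 3 0 2]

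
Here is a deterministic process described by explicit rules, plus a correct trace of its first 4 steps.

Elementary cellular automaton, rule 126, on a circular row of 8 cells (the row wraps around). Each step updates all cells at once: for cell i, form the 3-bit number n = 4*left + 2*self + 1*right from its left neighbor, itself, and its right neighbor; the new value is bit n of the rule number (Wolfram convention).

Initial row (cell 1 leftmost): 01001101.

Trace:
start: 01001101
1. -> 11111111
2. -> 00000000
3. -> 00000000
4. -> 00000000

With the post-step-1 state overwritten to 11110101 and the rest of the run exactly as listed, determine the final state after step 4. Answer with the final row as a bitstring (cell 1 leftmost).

11111011

state after step 1 := 11110101
2. -> 00011111
3. -> 10110001
4. -> 11111011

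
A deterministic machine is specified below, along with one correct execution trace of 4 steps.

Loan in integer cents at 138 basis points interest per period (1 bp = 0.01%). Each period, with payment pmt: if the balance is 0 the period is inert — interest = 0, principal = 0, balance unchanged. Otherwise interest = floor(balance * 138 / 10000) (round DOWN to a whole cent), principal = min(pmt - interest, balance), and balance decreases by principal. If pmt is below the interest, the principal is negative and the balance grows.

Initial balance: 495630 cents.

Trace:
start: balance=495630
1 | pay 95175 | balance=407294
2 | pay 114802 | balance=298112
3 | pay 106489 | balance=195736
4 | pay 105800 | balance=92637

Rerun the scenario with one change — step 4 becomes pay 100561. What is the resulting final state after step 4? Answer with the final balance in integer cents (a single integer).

97876

(re-executing from step 4 with the substitution; state before step 4: balance=195736)
4 | pay 100561 | balance=97876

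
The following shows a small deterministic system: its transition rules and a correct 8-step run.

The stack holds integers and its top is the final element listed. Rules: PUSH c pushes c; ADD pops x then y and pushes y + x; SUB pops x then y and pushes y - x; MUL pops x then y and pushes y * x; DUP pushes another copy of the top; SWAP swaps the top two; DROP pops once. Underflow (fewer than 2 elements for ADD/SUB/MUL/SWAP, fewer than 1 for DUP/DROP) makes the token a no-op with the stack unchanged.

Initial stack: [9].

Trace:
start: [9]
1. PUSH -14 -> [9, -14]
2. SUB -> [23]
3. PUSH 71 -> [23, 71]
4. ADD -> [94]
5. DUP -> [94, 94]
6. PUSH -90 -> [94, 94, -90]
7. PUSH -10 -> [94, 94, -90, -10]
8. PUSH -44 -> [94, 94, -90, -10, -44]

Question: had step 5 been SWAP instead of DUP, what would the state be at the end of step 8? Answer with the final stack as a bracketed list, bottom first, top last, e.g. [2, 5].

(re-executing from step 5 with the substitution; state before step 5: [94])
5. SWAP -> [94]
6. PUSH -90 -> [94, -90]
7. PUSH -10 -> [94, -90, -10]
8. PUSH -44 -> [94, -90, -10, -44]

[94, -90, -10, -44]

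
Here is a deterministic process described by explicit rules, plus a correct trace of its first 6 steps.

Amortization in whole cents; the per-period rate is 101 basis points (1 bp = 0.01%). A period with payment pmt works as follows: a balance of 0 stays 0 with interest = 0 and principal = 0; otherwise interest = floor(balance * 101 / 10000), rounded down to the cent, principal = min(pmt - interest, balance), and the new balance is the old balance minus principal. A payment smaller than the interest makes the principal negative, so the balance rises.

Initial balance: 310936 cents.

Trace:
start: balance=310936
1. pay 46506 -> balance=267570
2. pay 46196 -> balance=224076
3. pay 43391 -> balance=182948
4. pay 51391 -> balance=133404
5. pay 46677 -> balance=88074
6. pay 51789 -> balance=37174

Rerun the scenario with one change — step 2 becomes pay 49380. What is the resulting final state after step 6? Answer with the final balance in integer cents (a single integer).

(re-executing from step 2 with the substitution; state before step 2: balance=267570)
2. pay 49380 -> balance=220892
3. pay 43391 -> balance=179732
4. pay 51391 -> balance=130156
5. pay 46677 -> balance=84793
6. pay 51789 -> balance=33860

33860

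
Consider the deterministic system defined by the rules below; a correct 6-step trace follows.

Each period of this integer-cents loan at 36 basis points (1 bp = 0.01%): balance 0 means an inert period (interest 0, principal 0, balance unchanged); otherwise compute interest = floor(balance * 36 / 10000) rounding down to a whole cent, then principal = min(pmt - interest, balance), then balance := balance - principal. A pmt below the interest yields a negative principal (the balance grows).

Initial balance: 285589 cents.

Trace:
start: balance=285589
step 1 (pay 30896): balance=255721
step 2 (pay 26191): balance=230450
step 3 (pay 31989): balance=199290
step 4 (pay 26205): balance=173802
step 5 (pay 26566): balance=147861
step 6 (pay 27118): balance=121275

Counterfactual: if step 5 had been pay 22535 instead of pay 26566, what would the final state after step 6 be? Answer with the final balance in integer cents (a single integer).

(re-executing from step 5 with the substitution; state before step 5: balance=173802)
step 5 (pay 22535): balance=151892
step 6 (pay 27118): balance=125320

125320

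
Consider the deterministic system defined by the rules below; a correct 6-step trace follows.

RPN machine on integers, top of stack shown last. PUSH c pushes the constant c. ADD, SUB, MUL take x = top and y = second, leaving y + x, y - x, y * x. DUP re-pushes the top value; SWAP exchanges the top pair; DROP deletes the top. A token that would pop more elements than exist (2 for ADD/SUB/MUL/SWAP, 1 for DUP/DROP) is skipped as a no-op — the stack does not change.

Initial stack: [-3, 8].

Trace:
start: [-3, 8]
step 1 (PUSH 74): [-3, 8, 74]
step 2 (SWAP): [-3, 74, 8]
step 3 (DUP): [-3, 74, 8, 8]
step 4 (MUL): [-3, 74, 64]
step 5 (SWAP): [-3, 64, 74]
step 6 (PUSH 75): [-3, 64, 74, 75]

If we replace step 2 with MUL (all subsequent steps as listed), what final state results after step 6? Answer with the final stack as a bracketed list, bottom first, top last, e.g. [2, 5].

[350464, -3, 75]

(re-executing from step 2 with the substitution; state before step 2: [-3, 8, 74])
step 2 (MUL): [-3, 592]
step 3 (DUP): [-3, 592, 592]
step 4 (MUL): [-3, 350464]
step 5 (SWAP): [350464, -3]
step 6 (PUSH 75): [350464, -3, 75]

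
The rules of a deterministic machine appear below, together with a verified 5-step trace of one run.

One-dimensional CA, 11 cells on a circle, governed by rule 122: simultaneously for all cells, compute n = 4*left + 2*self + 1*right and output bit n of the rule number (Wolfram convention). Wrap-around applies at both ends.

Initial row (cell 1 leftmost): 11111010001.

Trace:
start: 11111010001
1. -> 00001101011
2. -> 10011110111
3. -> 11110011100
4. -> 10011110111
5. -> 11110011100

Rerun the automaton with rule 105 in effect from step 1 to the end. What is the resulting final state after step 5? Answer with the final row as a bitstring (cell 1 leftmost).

10010110011

(re-executing steps 1..5 under rule 105; state before step 1: 11111010001)
1. -> 00001100101
2. -> 01101100010
3. -> 01111101000
4. -> 01000110011
5. -> 10010110011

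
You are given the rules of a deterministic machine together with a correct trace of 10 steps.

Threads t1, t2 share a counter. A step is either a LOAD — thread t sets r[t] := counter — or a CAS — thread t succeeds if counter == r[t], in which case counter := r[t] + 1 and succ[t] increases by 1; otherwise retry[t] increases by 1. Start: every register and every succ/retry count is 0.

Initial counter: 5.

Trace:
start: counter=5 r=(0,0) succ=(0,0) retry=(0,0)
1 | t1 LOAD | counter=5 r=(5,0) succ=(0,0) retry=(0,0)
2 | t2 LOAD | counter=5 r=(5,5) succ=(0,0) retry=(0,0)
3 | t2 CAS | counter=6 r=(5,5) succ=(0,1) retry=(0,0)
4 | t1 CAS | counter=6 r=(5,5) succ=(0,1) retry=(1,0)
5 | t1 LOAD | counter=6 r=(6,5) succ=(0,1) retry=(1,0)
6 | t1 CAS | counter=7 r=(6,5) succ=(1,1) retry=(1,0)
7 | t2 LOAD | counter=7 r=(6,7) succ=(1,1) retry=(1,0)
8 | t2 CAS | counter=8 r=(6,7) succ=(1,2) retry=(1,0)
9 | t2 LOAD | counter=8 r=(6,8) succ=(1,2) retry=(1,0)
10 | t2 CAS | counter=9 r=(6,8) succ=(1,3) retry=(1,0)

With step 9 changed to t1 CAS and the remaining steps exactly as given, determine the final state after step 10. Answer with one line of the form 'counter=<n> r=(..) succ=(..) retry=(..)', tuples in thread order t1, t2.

(re-executing from step 9 with the substitution; state before step 9: counter=8 r=(6,7) succ=(1,2) retry=(1,0))
9 | t1 CAS | counter=8 r=(6,7) succ=(1,2) retry=(2,0)
10 | t2 CAS | counter=8 r=(6,7) succ=(1,2) retry=(2,1)

counter=8 r=(6,7) succ=(1,2) retry=(2,1)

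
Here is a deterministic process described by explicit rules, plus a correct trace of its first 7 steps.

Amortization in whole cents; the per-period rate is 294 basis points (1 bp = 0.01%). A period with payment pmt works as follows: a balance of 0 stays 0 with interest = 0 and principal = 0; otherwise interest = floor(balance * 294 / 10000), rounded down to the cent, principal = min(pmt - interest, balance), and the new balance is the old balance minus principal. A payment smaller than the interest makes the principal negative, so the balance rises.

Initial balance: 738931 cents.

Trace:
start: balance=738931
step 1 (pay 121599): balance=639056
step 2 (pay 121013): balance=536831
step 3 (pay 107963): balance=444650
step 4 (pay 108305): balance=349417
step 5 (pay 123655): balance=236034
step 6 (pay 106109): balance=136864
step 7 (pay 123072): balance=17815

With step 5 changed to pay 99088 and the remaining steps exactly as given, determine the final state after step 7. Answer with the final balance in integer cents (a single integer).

43848

(re-executing from step 5 with the substitution; state before step 5: balance=349417)
step 5 (pay 99088): balance=260601
step 6 (pay 106109): balance=162153
step 7 (pay 123072): balance=43848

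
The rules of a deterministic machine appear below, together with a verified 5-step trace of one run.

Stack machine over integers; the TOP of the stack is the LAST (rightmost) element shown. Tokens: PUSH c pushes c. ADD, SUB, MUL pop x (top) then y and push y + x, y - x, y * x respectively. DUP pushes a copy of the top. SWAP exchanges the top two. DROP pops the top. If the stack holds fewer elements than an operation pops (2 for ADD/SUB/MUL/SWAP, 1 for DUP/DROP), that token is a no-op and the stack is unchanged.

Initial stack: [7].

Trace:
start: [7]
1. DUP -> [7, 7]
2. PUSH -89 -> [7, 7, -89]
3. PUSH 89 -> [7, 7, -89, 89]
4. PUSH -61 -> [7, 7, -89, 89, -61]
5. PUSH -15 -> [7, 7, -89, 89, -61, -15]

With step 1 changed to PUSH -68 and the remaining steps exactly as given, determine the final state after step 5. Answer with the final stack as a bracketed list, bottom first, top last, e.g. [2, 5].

(re-executing from step 1 with the substitution; state before step 1: [7])
1. PUSH -68 -> [7, -68]
2. PUSH -89 -> [7, -68, -89]
3. PUSH 89 -> [7, -68, -89, 89]
4. PUSH -61 -> [7, -68, -89, 89, -61]
5. PUSH -15 -> [7, -68, -89, 89, -61, -15]

[7, -68, -89, 89, -61, -15]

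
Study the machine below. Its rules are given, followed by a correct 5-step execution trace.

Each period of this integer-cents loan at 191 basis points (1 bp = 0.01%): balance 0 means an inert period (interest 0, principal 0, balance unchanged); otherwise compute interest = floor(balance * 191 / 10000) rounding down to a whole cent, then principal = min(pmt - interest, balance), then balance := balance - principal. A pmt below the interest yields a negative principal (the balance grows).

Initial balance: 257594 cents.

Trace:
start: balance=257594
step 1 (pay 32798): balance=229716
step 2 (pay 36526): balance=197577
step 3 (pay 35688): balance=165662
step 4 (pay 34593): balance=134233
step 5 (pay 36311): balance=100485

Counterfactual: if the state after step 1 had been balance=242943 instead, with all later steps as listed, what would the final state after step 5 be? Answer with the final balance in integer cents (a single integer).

114753

state after step 1 := balance=242943
step 2 (pay 36526): balance=211057
step 3 (pay 35688): balance=179400
step 4 (pay 34593): balance=148233
step 5 (pay 36311): balance=114753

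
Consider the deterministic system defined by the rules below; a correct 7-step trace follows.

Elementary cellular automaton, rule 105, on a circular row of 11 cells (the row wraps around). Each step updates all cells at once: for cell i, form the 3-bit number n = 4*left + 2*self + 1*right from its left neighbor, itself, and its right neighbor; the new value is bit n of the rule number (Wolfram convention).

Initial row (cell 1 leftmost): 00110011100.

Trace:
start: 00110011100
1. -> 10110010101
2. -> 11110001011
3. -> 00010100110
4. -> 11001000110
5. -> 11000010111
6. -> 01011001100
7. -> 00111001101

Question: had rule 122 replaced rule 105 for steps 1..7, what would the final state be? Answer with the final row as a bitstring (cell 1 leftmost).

(re-executing steps 1..7 under rule 122; state before step 1: 00110011100)
1. -> 01111110110
2. -> 11000011111
3. -> 01100110000
4. -> 11111111000
5. -> 10000001101
6. -> 11000011111
7. -> 01100110000

01100110000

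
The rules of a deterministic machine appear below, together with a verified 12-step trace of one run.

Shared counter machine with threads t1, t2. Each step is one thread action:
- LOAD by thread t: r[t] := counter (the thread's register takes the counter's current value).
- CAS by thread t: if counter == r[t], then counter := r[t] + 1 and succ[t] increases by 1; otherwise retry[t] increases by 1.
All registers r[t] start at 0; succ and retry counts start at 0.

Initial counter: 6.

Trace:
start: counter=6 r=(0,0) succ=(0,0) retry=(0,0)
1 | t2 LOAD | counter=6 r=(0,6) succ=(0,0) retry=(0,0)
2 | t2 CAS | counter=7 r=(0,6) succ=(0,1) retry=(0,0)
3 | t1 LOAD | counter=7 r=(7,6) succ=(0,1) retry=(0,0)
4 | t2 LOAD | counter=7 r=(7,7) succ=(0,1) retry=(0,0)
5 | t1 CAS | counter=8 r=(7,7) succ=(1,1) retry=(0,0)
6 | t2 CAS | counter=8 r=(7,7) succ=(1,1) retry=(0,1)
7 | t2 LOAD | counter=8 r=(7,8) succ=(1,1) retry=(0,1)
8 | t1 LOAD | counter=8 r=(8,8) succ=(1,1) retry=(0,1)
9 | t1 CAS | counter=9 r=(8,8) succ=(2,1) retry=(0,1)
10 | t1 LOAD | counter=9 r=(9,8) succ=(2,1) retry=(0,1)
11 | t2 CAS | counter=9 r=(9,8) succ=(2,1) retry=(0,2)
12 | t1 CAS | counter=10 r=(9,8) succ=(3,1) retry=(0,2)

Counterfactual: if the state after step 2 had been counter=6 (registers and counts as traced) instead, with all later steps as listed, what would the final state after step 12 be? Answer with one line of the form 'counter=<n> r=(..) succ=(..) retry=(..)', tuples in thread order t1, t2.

state after step 2 := counter=6 r=(0,6) succ=(0,1) retry=(0,0)
3 | t1 LOAD | counter=6 r=(6,6) succ=(0,1) retry=(0,0)
4 | t2 LOAD | counter=6 r=(6,6) succ=(0,1) retry=(0,0)
5 | t1 CAS | counter=7 r=(6,6) succ=(1,1) retry=(0,0)
6 | t2 CAS | counter=7 r=(6,6) succ=(1,1) retry=(0,1)
7 | t2 LOAD | counter=7 r=(6,7) succ=(1,1) retry=(0,1)
8 | t1 LOAD | counter=7 r=(7,7) succ=(1,1) retry=(0,1)
9 | t1 CAS | counter=8 r=(7,7) succ=(2,1) retry=(0,1)
10 | t1 LOAD | counter=8 r=(8,7) succ=(2,1) retry=(0,1)
11 | t2 CAS | counter=8 r=(8,7) succ=(2,1) retry=(0,2)
12 | t1 CAS | counter=9 r=(8,7) succ=(3,1) retry=(0,2)

counter=9 r=(8,7) succ=(3,1) retry=(0,2)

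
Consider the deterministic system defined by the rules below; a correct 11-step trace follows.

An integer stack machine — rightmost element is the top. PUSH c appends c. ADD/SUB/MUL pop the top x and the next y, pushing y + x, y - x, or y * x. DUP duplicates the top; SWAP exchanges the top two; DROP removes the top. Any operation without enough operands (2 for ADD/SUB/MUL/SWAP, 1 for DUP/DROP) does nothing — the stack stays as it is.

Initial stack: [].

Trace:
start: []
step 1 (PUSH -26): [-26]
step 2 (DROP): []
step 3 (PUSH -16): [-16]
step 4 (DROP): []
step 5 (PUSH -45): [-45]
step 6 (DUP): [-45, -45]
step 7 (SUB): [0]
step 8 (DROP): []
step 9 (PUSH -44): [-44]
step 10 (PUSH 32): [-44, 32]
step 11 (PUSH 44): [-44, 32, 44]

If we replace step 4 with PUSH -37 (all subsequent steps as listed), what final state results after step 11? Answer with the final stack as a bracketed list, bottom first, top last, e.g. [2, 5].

[-16, -37, -44, 32, 44]

(re-executing from step 4 with the substitution; state before step 4: [-16])
step 4 (PUSH -37): [-16, -37]
step 5 (PUSH -45): [-16, -37, -45]
step 6 (DUP): [-16, -37, -45, -45]
step 7 (SUB): [-16, -37, 0]
step 8 (DROP): [-16, -37]
step 9 (PUSH -44): [-16, -37, -44]
step 10 (PUSH 32): [-16, -37, -44, 32]
step 11 (PUSH 44): [-16, -37, -44, 32, 44]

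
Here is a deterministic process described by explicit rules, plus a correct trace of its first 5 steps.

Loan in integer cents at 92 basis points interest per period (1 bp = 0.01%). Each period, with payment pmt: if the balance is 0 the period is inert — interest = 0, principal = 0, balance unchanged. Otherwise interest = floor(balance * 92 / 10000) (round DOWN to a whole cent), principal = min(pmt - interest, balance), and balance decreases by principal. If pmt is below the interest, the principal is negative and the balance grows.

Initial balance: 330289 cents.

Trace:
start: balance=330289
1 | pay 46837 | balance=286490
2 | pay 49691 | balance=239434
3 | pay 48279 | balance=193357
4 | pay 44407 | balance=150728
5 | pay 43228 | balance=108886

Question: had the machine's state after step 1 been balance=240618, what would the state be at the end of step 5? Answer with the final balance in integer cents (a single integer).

state after step 1 := balance=240618
2 | pay 49691 | balance=193140
3 | pay 48279 | balance=146637
4 | pay 44407 | balance=103579
5 | pay 43228 | balance=61303

61303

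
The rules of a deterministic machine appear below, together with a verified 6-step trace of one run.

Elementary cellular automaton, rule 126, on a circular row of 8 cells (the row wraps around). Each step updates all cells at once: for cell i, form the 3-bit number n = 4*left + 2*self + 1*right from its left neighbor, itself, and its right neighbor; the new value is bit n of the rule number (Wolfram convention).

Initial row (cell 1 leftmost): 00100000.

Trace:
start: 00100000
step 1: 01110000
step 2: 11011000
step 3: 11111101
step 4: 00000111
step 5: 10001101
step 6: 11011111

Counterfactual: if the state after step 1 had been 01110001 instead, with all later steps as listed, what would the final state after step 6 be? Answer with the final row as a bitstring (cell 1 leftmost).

state after step 1 := 01110001
step 2: 11011011
step 3: 01111110
step 4: 11000011
step 5: 01100110
step 6: 11111111

11111111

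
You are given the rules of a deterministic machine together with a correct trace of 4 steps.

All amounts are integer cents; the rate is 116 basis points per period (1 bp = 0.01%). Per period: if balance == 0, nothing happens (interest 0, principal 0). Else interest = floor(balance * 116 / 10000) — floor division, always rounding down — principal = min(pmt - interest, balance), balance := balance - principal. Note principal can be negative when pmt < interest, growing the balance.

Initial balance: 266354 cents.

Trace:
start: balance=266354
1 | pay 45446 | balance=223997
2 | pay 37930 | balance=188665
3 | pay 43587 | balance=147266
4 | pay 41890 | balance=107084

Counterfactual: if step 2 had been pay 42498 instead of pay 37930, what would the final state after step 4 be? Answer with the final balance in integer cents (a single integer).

(re-executing from step 2 with the substitution; state before step 2: balance=223997)
2 | pay 42498 | balance=184097
3 | pay 43587 | balance=142645
4 | pay 41890 | balance=102409

102409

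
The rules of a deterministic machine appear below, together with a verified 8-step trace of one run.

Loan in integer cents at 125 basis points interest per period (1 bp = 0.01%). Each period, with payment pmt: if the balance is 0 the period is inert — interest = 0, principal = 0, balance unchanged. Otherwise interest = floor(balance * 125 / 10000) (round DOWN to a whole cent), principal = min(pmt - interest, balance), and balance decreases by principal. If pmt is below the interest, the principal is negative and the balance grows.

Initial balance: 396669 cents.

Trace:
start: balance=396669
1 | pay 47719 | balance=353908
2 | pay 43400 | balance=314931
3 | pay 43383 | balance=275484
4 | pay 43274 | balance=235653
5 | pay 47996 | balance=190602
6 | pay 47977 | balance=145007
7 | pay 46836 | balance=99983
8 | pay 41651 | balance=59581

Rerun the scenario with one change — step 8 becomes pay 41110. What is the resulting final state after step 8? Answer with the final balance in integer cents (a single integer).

60122

(re-executing from step 8 with the substitution; state before step 8: balance=99983)
8 | pay 41110 | balance=60122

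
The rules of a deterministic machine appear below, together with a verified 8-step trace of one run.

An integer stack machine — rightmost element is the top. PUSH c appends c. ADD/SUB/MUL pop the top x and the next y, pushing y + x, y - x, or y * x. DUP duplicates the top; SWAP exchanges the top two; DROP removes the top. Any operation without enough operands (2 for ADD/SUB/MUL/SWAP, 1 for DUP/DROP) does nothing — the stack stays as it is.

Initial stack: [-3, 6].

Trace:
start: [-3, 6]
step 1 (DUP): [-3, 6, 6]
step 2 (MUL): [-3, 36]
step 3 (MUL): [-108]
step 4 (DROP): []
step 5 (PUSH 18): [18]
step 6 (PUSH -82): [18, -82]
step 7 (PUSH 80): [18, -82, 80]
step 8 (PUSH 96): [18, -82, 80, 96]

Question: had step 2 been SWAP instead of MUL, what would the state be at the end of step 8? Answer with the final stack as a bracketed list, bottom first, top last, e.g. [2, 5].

[-3, 18, -82, 80, 96]

(re-executing from step 2 with the substitution; state before step 2: [-3, 6, 6])
step 2 (SWAP): [-3, 6, 6]
step 3 (MUL): [-3, 36]
step 4 (DROP): [-3]
step 5 (PUSH 18): [-3, 18]
step 6 (PUSH -82): [-3, 18, -82]
step 7 (PUSH 80): [-3, 18, -82, 80]
step 8 (PUSH 96): [-3, 18, -82, 80, 96]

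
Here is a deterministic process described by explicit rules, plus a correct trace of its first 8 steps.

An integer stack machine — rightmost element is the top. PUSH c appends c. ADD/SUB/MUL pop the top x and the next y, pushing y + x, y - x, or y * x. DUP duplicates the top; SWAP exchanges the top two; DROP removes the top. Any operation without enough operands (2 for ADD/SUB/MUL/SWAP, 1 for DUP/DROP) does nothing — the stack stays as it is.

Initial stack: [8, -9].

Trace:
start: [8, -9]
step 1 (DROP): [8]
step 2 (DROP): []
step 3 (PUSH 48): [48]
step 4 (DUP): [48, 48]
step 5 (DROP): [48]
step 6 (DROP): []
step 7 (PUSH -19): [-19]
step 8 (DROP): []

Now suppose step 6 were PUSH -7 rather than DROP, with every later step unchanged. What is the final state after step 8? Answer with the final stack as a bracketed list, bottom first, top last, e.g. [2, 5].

[48, -7]

(re-executing from step 6 with the substitution; state before step 6: [48])
step 6 (PUSH -7): [48, -7]
step 7 (PUSH -19): [48, -7, -19]
step 8 (DROP): [48, -7]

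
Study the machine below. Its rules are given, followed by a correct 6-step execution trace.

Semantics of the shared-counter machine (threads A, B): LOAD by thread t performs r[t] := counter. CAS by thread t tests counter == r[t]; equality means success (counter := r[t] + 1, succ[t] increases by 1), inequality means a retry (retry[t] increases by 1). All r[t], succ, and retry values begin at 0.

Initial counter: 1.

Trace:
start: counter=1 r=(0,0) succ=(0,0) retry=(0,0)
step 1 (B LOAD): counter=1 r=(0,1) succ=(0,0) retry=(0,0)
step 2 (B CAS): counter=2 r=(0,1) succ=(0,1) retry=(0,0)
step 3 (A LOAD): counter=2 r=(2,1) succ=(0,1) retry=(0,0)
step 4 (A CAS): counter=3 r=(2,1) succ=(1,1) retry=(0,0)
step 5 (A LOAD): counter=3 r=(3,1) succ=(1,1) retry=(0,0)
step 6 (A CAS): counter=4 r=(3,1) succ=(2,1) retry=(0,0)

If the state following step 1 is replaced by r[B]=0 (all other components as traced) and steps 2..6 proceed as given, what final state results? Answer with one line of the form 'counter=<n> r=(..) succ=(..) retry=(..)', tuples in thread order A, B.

counter=3 r=(2,0) succ=(2,0) retry=(0,1)

state after step 1 := counter=1 r=(0,0) succ=(0,0) retry=(0,0)
step 2 (B CAS): counter=1 r=(0,0) succ=(0,0) retry=(0,1)
step 3 (A LOAD): counter=1 r=(1,0) succ=(0,0) retry=(0,1)
step 4 (A CAS): counter=2 r=(1,0) succ=(1,0) retry=(0,1)
step 5 (A LOAD): counter=2 r=(2,0) succ=(1,0) retry=(0,1)
step 6 (A CAS): counter=3 r=(2,0) succ=(2,0) retry=(0,1)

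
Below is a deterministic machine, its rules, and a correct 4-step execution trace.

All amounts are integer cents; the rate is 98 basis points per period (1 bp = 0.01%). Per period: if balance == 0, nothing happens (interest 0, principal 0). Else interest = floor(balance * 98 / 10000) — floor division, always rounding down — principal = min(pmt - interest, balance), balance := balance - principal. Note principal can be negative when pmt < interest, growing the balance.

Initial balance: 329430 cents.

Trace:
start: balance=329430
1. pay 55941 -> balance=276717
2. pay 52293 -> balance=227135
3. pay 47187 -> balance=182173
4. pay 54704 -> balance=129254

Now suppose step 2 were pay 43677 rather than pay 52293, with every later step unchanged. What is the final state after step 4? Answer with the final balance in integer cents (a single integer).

(re-executing from step 2 with the substitution; state before step 2: balance=276717)
2. pay 43677 -> balance=235751
3. pay 47187 -> balance=190874
4. pay 54704 -> balance=138040

138040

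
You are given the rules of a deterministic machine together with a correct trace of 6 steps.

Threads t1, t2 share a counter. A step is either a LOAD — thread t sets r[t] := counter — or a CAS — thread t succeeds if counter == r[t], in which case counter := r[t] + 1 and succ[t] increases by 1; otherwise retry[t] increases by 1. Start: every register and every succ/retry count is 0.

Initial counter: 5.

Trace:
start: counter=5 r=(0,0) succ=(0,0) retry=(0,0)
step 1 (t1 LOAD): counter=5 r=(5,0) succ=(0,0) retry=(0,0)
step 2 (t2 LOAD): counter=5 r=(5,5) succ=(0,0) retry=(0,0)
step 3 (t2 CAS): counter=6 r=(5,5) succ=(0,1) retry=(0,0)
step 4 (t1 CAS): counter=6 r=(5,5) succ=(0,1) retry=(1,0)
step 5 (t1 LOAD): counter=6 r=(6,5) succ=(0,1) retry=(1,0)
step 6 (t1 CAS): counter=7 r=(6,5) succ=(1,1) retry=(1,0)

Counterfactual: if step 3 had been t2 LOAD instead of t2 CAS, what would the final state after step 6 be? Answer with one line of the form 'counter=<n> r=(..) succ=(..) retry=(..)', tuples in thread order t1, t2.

counter=7 r=(6,5) succ=(2,0) retry=(0,0)

(re-executing from step 3 with the substitution; state before step 3: counter=5 r=(5,5) succ=(0,0) retry=(0,0))
step 3 (t2 LOAD): counter=5 r=(5,5) succ=(0,0) retry=(0,0)
step 4 (t1 CAS): counter=6 r=(5,5) succ=(1,0) retry=(0,0)
step 5 (t1 LOAD): counter=6 r=(6,5) succ=(1,0) retry=(0,0)
step 6 (t1 CAS): counter=7 r=(6,5) succ=(2,0) retry=(0,0)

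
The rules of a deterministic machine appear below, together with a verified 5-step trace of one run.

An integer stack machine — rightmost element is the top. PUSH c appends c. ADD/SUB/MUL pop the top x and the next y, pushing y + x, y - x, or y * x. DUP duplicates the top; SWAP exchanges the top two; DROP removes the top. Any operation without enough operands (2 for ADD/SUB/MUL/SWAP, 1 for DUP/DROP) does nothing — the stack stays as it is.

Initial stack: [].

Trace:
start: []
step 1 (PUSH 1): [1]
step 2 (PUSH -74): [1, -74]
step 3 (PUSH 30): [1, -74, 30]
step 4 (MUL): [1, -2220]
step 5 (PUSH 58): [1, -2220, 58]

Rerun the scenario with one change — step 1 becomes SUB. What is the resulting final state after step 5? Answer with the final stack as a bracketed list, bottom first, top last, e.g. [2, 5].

[-2220, 58]

(re-executing from step 1 with the substitution; state before step 1: [])
step 1 (SUB): []
step 2 (PUSH -74): [-74]
step 3 (PUSH 30): [-74, 30]
step 4 (MUL): [-2220]
step 5 (PUSH 58): [-2220, 58]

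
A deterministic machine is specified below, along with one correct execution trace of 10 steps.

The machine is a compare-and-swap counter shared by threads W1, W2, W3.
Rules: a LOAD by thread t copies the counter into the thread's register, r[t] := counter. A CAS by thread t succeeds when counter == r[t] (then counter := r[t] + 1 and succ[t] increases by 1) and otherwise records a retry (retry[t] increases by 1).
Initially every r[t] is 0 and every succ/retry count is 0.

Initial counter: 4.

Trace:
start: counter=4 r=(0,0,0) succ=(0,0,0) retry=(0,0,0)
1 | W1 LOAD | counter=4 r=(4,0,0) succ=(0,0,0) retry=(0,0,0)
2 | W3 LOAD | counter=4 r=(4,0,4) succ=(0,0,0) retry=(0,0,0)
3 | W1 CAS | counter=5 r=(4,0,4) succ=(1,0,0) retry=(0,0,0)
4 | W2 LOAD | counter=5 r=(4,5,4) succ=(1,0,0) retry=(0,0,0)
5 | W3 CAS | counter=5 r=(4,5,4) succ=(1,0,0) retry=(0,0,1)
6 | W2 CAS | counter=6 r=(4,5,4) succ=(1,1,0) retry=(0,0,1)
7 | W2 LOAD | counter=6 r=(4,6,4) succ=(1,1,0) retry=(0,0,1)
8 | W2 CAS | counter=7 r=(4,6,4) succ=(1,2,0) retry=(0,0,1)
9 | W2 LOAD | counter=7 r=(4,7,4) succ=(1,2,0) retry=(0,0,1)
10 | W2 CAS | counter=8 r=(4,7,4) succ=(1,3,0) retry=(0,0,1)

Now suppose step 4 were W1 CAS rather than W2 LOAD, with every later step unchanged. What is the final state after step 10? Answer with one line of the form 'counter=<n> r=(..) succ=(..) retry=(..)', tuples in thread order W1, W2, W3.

(re-executing from step 4 with the substitution; state before step 4: counter=5 r=(4,0,4) succ=(1,0,0) retry=(0,0,0))
4 | W1 CAS | counter=5 r=(4,0,4) succ=(1,0,0) retry=(1,0,0)
5 | W3 CAS | counter=5 r=(4,0,4) succ=(1,0,0) retry=(1,0,1)
6 | W2 CAS | counter=5 r=(4,0,4) succ=(1,0,0) retry=(1,1,1)
7 | W2 LOAD | counter=5 r=(4,5,4) succ=(1,0,0) retry=(1,1,1)
8 | W2 CAS | counter=6 r=(4,5,4) succ=(1,1,0) retry=(1,1,1)
9 | W2 LOAD | counter=6 r=(4,6,4) succ=(1,1,0) retry=(1,1,1)
10 | W2 CAS | counter=7 r=(4,6,4) succ=(1,2,0) retry=(1,1,1)

counter=7 r=(4,6,4) succ=(1,2,0) retry=(1,1,1)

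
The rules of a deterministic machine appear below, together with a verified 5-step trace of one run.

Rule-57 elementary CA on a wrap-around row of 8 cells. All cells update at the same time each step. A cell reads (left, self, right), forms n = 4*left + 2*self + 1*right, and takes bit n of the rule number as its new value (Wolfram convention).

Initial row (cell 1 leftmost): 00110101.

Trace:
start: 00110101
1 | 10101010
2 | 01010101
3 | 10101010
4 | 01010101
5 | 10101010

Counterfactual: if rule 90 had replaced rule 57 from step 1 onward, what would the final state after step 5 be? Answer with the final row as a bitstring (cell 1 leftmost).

00000000

(re-executing steps 1..5 under rule 90; state before step 1: 00110101)
1 | 11110000
2 | 10011001
3 | 11111111
4 | 00000000
5 | 00000000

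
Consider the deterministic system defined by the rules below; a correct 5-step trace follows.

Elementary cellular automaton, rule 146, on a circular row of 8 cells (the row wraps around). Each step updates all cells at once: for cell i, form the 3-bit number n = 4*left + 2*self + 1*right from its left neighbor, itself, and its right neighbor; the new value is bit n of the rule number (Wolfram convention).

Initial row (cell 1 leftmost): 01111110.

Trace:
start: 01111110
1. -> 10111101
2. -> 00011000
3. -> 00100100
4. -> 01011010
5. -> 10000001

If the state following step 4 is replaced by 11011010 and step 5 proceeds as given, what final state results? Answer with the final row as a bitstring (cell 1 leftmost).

state after step 4 := 11011010
5. -> 00000000

00000000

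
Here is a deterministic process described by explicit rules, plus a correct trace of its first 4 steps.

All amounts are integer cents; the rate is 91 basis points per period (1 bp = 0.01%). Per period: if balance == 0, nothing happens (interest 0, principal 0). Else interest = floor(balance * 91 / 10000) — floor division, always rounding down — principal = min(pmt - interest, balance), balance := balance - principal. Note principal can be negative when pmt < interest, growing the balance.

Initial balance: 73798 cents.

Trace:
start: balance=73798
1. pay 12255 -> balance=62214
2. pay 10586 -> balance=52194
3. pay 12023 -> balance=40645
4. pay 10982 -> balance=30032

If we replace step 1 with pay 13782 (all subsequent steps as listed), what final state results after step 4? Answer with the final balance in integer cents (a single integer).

(re-executing from step 1 with the substitution; state before step 1: balance=73798)
1. pay 13782 -> balance=60687
2. pay 10586 -> balance=50653
3. pay 12023 -> balance=39090
4. pay 10982 -> balance=28463

28463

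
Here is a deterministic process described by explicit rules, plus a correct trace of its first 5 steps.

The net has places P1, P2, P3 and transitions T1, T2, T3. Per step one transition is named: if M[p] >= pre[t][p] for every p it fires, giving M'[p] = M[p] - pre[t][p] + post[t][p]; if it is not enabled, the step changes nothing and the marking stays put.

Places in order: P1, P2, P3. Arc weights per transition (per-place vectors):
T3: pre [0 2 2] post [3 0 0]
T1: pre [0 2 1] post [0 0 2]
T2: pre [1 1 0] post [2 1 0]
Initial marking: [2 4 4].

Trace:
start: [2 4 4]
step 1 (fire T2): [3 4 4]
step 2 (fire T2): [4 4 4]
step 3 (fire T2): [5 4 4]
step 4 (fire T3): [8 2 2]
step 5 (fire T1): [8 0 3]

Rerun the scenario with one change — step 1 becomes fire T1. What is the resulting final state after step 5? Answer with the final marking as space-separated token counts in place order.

(re-executing from step 1 with the substitution; state before step 1: [2 4 4])
step 1 (fire T1): [2 2 5]
step 2 (fire T2): [3 2 5]
step 3 (fire T2): [4 2 5]
step 4 (fire T3): [7 0 3]
step 5 (fire T1): [7 0 3]

7 0 3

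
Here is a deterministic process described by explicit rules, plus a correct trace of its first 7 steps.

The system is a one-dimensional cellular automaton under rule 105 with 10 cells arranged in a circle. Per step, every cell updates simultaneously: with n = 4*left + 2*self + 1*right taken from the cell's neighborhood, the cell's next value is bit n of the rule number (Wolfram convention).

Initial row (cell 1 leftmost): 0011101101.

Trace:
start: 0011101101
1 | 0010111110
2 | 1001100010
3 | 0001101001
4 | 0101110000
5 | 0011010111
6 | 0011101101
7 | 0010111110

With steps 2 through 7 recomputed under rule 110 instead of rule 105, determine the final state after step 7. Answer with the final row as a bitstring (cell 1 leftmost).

(re-executing steps 2..7 under rule 110; state before step 2: 0010111110)
2 | 0111100010
3 | 1100100110
4 | 1101101111
5 | 0111111000
6 | 1100001000
7 | 1100011001

1100011001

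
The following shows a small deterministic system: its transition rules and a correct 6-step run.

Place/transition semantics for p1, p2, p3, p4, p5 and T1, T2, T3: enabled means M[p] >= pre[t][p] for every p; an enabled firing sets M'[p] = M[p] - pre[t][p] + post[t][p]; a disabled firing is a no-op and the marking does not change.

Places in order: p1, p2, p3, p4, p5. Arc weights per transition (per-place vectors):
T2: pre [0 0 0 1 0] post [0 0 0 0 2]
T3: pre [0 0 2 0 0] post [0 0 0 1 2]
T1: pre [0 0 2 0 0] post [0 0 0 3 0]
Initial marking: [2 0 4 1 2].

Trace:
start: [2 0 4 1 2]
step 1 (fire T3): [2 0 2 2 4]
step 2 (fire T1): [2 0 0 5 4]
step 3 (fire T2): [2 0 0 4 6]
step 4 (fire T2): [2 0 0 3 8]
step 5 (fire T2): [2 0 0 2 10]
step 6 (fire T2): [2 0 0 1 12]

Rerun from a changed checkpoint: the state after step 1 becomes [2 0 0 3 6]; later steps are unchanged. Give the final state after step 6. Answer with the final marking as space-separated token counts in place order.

state after step 1 := [2 0 0 3 6]
step 2 (fire T1): [2 0 0 3 6]
step 3 (fire T2): [2 0 0 2 8]
step 4 (fire T2): [2 0 0 1 10]
step 5 (fire T2): [2 0 0 0 12]
step 6 (fire T2): [2 0 0 0 12]

2 0 0 0 12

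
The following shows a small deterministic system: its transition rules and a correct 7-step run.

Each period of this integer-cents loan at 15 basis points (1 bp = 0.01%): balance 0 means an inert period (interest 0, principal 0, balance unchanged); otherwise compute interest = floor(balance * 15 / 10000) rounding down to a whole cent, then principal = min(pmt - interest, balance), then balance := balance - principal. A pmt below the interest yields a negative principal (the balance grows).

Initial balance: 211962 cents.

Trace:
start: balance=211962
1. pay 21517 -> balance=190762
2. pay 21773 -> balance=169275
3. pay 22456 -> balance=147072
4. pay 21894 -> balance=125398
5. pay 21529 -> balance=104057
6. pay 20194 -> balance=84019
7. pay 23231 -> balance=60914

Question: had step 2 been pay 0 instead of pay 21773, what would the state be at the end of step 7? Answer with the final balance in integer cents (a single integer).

82849

(re-executing from step 2 with the substitution; state before step 2: balance=190762)
2. pay 0 -> balance=191048
3. pay 22456 -> balance=168878
4. pay 21894 -> balance=147237
5. pay 21529 -> balance=125928
6. pay 20194 -> balance=105922
7. pay 23231 -> balance=82849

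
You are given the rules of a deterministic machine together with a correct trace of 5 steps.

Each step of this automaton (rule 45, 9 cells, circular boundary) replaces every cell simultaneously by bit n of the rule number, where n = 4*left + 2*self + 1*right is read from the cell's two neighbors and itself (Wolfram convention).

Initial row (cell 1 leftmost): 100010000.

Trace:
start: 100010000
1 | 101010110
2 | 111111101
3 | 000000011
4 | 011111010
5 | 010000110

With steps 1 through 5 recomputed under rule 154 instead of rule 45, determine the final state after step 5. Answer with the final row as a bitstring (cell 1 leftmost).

010110101

(re-executing steps 1..5 under rule 154; state before step 1: 100010000)
1 | 010101001
2 | 000000110
3 | 000001101
4 | 100011000
5 | 010110101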